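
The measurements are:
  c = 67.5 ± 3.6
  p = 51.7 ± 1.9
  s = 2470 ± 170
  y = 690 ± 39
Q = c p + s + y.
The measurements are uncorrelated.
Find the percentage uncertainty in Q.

Let w = c·p = 3490. δw/w = √((1·δc/c)² + (1·δp/p)²) = √(0.00284 + 0.00135) = 0.0648, so δw = 226.
Q = w + s + y: δQ = √(δw² + δs² + δy²) = √(51100 + 28900 + 1520) = 285
Q = 6650, so δQ/Q = 285/6650 = 0.0429.

4.29%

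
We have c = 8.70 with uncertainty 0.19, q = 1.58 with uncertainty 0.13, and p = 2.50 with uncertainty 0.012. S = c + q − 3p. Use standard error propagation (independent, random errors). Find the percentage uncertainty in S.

8.38%

For a sum/difference, combine absolute errors in quadrature:
  (δc)² = 0.0361;  (δq)² = 0.0169;  (3·δp)² = 0.00130
δS = √(0.0543) = 0.233
S = 2.78, so δS/S = 0.233/2.78 = 0.0838.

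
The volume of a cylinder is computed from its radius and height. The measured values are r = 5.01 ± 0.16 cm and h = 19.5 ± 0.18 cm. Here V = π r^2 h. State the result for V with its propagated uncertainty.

1540 ± 99.2 cm^3

Since V is a product/quotient, work with relative uncertainties:
  (2·δr/r)² = (2×0.0319)² = 0.00408;  (1·δh/h)² = (1×0.00923)² = 8.52e-05
δV/V = √(0.00416) = 0.0645
V = 1540 cm^3, so δV = 0.0645 × 1540 = 99.2 cm^3.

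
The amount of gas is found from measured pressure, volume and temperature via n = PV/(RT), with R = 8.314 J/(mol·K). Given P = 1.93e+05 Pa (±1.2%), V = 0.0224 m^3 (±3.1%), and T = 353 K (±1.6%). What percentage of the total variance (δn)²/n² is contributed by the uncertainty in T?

18.8%

(δn/n)² = (1·δP/P)² + (1·δV/V)² + (-1·δT/T)²
  P term: (1×0.0120)² = 0.000144
  V term: (1×0.0310)² = 0.000961
  T term: (-1×0.0160)² = 0.000256
Total = 0.00136. Share from T = 0.000256/0.00136 = 0.188.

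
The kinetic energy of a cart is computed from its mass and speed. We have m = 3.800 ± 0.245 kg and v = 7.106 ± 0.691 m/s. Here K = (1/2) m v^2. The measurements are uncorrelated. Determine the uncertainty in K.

19.7 J

Relative error in a monomial: (δK/K)² = Σ (nᵢ · δxᵢ/xᵢ)².
  (1·δm/m)² = (1×0.0645)² = 0.00416;  (2·δv/v)² = (2×0.0972)² = 0.0378
δK/K = √(0.0420) = 0.205
K = 95.94 J, so δK = 0.205 × 95.94 = 19.7 J.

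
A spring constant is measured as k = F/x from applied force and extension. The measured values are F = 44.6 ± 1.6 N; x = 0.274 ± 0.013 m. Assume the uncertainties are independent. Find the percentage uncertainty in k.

5.95%

Products/powers → add relative errors in quadrature, weighted by exponent:
  (1·δF/F)² = (1×0.0359)² = 0.00129;  (-1·δx/x)² = (-1×0.0474)² = 0.00225
δk/k = √(0.00354) = 0.0595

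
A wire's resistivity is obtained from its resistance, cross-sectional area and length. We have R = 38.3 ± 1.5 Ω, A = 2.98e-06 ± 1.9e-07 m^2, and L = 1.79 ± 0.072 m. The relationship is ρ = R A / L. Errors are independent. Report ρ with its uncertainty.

(6.38 ± 0.542) × 10^-5 Ω·m

Relative error in a monomial: (δρ/ρ)² = Σ (nᵢ · δxᵢ/xᵢ)².
  (1·δR/R)² = (1×0.0392)² = 0.00153;  (1·δA/A)² = (1×0.0638)² = 0.00407;  (-1·δL/L)² = (-1×0.0402)² = 0.00162
δρ/ρ = √(0.00722) = 0.0850
ρ = 6.38e-05 Ω·m, so δρ = 0.0850 × 6.38e-05 = 5.42e-06 Ω·m.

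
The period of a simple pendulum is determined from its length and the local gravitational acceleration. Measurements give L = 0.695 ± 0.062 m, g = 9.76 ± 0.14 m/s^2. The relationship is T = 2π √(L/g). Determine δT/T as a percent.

4.52%

Relative error in a monomial: (δT/T)² = Σ (nᵢ · δxᵢ/xᵢ)².
  (½·δL/L)² = (0.5×0.0892)² = 0.00199;  (−½·δg/g)² = (-0.5×0.0143)² = 5.14e-05
δT/T = √(0.00204) = 0.0452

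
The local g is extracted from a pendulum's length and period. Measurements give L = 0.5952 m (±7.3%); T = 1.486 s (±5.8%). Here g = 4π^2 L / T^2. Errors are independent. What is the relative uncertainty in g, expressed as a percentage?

g is a product of powers, so relative uncertainties combine in quadrature:
  (1·δL/L)² = (1×0.0730)² = 0.00533;  (-2·δT/T)² = (-2×0.0580)² = 0.0135
δg/g = √(0.0188) = 0.137

13.7%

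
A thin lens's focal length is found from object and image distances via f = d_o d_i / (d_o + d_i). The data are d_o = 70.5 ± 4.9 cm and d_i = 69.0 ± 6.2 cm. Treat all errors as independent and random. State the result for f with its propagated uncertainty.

34.9 ± 1.99 cm

∂f/∂d_o = (d_i/(d_o+d_i))² = 0.245;  ∂f/∂d_i = (d_o/(d_o+d_i))² = 0.255
δf = √((∂f/∂d_o · δd_o)² + (∂f/∂d_i · δd_i)²) = √(1.44 + 2.51) = 1.99 cm
f = 34.9 cm.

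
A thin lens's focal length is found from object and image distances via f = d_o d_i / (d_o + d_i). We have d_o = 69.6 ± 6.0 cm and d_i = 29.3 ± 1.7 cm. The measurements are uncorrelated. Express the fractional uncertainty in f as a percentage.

4.82%

∂f/∂d_o = (d_i/(d_o+d_i))² = 0.0878;  ∂f/∂d_i = (d_o/(d_o+d_i))² = 0.495
δf = √((∂f/∂d_o · δd_o)² + (∂f/∂d_i · δd_i)²) = √(0.277 + 0.709) = 0.993 cm
f = 20.6 cm, so δf/f = 0.993/20.6 = 0.0482.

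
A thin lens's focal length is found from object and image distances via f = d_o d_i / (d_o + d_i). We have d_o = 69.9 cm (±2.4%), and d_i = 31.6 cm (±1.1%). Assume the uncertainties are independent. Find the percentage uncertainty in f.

1.06%

∂f/∂d_o = (d_i/(d_o+d_i))² = 0.0969;  ∂f/∂d_i = (d_o/(d_o+d_i))² = 0.474
δf = √((∂f/∂d_o · δd_o)² + (∂f/∂d_i · δd_i)²) = √(0.0264 + 0.0272) = 0.232 cm
f = 21.8 cm, so δf/f = 0.232/21.8 = 0.0106.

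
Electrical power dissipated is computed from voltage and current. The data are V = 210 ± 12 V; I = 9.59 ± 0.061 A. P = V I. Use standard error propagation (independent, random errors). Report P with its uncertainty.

Since P is a product/quotient, work with relative uncertainties:
  (1·δV/V)² = (1×0.0571)² = 0.00327;  (1·δI/I)² = (1×0.00636)² = 4.05e-05
δP/P = √(0.00331) = 0.0575
P = 2010 W, so δP = 0.0575 × 2010 = 116 W.

2010 ± 116 W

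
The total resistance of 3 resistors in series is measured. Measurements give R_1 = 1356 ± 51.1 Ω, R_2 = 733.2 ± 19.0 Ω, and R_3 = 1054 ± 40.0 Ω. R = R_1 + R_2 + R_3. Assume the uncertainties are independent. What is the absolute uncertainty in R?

Each term contributes (cᵢ δxᵢ)² to (δR)²:
  (δR_1)² = 2610;  (δR_2)² = 361;  (δR_3)² = 1600
δR = √(4570) = 67.6 Ω

67.6 Ω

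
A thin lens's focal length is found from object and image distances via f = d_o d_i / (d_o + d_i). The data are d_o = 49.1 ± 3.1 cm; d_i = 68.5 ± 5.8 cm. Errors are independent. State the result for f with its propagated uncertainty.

28.6 ± 1.46 cm

∂f/∂d_o = (d_i/(d_o+d_i))² = 0.339;  ∂f/∂d_i = (d_o/(d_o+d_i))² = 0.174
δf = √((∂f/∂d_o · δd_o)² + (∂f/∂d_i · δd_i)²) = √(1.11 + 1.02) = 1.46 cm
f = 28.6 cm.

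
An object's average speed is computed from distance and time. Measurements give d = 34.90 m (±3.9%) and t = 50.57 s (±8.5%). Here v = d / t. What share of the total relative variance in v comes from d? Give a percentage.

17.4%

(δv/v)² = (1·δd/d)² + (-1·δt/t)²
  d term: (1×0.0390)² = 0.00152
  t term: (-1×0.0850)² = 0.00723
Total = 0.00875. Share from d = 0.00152/0.00875 = 0.174.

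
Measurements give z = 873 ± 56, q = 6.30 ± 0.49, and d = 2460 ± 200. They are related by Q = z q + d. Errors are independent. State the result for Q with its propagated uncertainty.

7960 ± 589

Let p = z·q = 5500. δp/p = √((1·δz/z)² + (1·δq/q)²) = √(0.00411 + 0.00605) = 0.101, so δp = 554.
Q = p + d: δQ = √(δp² + δd²) = √(3.07e+05 + 40000) = 589
Q = 7960.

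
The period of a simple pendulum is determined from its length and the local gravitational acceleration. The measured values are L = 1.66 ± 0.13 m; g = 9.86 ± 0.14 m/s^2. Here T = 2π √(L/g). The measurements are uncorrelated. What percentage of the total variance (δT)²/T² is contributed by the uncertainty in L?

96.8%

(δT/T)² = (½·δL/L)² + (−½·δg/g)²
  L term: (0.5×0.0783)² = 0.00153
  g term: (-0.5×0.0142)² = 5.04e-05
Total = 0.00158. Share from L = 0.00153/0.00158 = 0.968.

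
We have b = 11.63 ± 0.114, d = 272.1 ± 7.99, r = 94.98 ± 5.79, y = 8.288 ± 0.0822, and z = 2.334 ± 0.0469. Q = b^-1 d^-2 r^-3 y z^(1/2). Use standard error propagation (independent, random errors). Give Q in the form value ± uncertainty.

(1.716 ± 0.331) × 10^-11

Products/powers → add relative errors in quadrature, weighted by exponent:
  (-1·δb/b)² = (-1×0.00980)² = 9.61e-05;  (-2·δd/d)² = (-2×0.0294)² = 0.00345;  (-3·δr/r)² = (-3×0.0610)² = 0.0334;  (1·δy/y)² = (1×0.00992)² = 9.84e-05;  (½·δz/z)² = (0.5×0.0201)² = 0.000101
δQ/Q = √(0.0372) = 0.193
Q = 1.716e-11, so δQ = 0.193 × 1.716e-11 = 3.31e-12.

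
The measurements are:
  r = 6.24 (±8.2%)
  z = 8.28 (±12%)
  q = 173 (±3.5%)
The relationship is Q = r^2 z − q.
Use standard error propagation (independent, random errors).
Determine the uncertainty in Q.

Let p = r^2·z = 322. δp/p = √((2·δr/r)² + (1·δz/z)²) = √(0.0269 + 0.0144) = 0.203, so δp = 65.5.
Q = p − q: δQ = √(δp² + δq²) = √(4290 + 36.7) = 65.8

65.8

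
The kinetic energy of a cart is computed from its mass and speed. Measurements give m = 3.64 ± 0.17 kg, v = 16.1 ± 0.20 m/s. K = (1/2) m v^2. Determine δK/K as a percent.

K is a product of powers, so relative uncertainties combine in quadrature:
  (1·δm/m)² = (1×0.0467)² = 0.00218;  (2·δv/v)² = (2×0.0124)² = 0.000617
δK/K = √(0.00280) = 0.0529

5.29%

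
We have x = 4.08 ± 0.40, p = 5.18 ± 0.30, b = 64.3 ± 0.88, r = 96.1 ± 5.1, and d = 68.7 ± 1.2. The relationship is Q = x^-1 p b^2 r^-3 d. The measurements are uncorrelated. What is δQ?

0.0806

Since Q is a product/quotient, work with relative uncertainties:
  (-1·δx/x)² = (-1×0.0980)² = 0.00961;  (1·δp/p)² = (1×0.0579)² = 0.00335;  (2·δb/b)² = (2×0.0137)² = 0.000749;  (-3·δr/r)² = (-3×0.0531)² = 0.0253;  (1·δd/d)² = (1×0.0175)² = 0.000305
δQ/Q = √(0.0394) = 0.198
Q = 0.406, so δQ = 0.198 × 0.406 = 0.0806.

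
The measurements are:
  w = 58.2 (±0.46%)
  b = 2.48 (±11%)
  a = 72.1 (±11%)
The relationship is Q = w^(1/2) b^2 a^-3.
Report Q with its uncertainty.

(1.25 ± 0.497) × 10^-4

Relative error in a monomial: (δQ/Q)² = Σ (nᵢ · δxᵢ/xᵢ)².
  (½·δw/w)² = (0.5×0.00460)² = 5.29e-06;  (2·δb/b)² = (2×0.110)² = 0.0484;  (-3·δa/a)² = (-3×0.110)² = 0.109
δQ/Q = √(0.157) = 0.397
Q = 0.000125, so δQ = 0.397 × 0.000125 = 4.97e-05.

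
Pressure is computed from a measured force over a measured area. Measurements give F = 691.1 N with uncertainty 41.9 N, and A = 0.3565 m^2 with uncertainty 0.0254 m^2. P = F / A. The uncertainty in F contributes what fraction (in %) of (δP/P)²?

(δP/P)² = (1·δF/F)² + (-1·δA/A)²
  F term: (1×0.0606)² = 0.00368
  A term: (-1×0.0712)² = 0.00508
Total = 0.00875. Share from F = 0.00368/0.00875 = 0.420.

42.0%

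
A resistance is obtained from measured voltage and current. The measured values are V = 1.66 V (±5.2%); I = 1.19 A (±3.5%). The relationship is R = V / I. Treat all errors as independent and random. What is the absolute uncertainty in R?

For a monomial R ∝ V, I^-1, fractional errors add in quadrature:
  (1·δV/V)² = (1×0.0520)² = 0.00270;  (-1·δI/I)² = (-1×0.0350)² = 0.00123
δR/R = √(0.00393) = 0.0627
R = 1.39 Ω, so δR = 0.0627 × 1.39 = 0.0874 Ω.

0.0874 Ω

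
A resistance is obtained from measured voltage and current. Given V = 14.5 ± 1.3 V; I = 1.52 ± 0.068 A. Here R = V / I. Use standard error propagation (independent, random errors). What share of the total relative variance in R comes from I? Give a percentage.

(δR/R)² = (1·δV/V)² + (-1·δI/I)²
  V term: (1×0.0897)² = 0.00804
  I term: (-1×0.0447)² = 0.00200
Total = 0.0100. Share from I = 0.00200/0.0100 = 0.199.

19.9%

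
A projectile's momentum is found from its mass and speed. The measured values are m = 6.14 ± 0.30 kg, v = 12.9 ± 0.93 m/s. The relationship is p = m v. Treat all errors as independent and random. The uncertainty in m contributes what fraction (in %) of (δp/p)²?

31.5%

(δp/p)² = (1·δm/m)² + (1·δv/v)²
  m term: (1×0.0489)² = 0.00239
  v term: (1×0.0721)² = 0.00520
Total = 0.00758. Share from m = 0.00239/0.00758 = 0.315.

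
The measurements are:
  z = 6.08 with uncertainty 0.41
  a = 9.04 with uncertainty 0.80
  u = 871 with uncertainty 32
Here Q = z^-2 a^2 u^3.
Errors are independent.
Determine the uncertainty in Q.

3.63e+08

Q is a product of powers, so relative uncertainties combine in quadrature:
  (-2·δz/z)² = (-2×0.0674)² = 0.0182;  (2·δa/a)² = (2×0.0885)² = 0.0313;  (3·δu/u)² = (3×0.0367)² = 0.0121
δQ/Q = √(0.0617) = 0.248
Q = 1.46e+09, so δQ = 0.248 × 1.46e+09 = 3.63e+08.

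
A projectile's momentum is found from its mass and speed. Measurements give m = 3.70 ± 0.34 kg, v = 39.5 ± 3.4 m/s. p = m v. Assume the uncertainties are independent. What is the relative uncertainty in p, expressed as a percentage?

Products/powers → add relative errors in quadrature, weighted by exponent:
  (1·δm/m)² = (1×0.0919)² = 0.00844;  (1·δv/v)² = (1×0.0861)² = 0.00741
δp/p = √(0.0159) = 0.126

12.6%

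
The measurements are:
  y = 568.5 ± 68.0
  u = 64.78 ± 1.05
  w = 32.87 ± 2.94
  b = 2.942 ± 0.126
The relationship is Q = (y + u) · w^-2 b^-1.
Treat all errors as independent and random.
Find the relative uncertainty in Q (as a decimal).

0.213

Let h = y + u = 633.3. δh = √(δy² + δu²) = √(4620 + 1.10) = 68.0, so δh/h = 0.107.
Q is then a monomial in h, w, b:
δQ/Q = √((δh/h)² + (-2·δw/w)² + (-1·δb/b)²) = √(0.0115 + 0.0320 + 0.00183) = 0.213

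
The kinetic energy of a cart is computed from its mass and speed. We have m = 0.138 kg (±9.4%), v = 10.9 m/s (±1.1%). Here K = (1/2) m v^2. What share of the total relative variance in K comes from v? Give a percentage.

5.19%

(δK/K)² = (1·δm/m)² + (2·δv/v)²
  m term: (1×0.0940)² = 0.00884
  v term: (2×0.0110)² = 0.000484
Total = 0.00932. Share from v = 0.000484/0.00932 = 0.0519.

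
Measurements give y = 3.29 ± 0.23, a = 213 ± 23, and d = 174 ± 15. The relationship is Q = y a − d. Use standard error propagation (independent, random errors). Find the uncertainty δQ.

91.4

Let p = y·a = 701. δp/p = √((1·δy/y)² + (1·δa/a)²) = √(0.00489 + 0.0117) = 0.129, so δp = 90.1.
Q = p − d: δQ = √(δp² + δd²) = √(8130 + 225) = 91.4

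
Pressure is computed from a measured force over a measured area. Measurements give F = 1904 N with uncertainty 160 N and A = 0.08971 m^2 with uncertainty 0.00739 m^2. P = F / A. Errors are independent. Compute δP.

Products/powers → add relative errors in quadrature, weighted by exponent:
  (1·δF/F)² = (1×0.0840)² = 0.00706;  (-1·δA/A)² = (-1×0.0824)² = 0.00679
δP/P = √(0.0138) = 0.118
P = 21220 Pa, so δP = 0.118 × 21220 = 2500 Pa.

2500 Pa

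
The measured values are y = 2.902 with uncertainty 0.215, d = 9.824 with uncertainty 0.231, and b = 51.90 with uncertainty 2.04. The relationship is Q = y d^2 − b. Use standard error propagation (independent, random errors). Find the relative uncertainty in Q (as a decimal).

0.108

Let p = y·d^2 = 280.1. δp/p = √((1·δy/y)² + (2·δd/d)²) = √(0.00549 + 0.00221) = 0.0878, so δp = 24.6.
Q = p − b: δQ = √(δp² + δb²) = √(604 + 4.16) = 24.7
Q = 228.2, so δQ/Q = 24.7/228.2 = 0.108.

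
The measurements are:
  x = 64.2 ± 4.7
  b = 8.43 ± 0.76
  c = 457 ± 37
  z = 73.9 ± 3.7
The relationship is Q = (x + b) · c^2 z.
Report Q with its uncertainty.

(1.12 ± 0.204) × 10^9

Let u = x + b = 72.6. δu = √(δx² + δb²) = √(22.1 + 0.578) = 4.76, so δu/u = 0.0656.
Q is then a monomial in u, c, z:
δQ/Q = √((δu/u)² + (2·δc/c)² + (1·δz/z)²) = √(0.00430 + 0.0262 + 0.00251) = 0.182
Q = 1.12e+09, so δQ = 0.182 × 1.12e+09 = 2.04e+08.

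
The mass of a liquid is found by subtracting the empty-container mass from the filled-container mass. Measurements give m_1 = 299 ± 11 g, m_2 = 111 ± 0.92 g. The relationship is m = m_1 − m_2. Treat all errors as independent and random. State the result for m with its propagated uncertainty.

188 ± 11.0 g

m is a linear combination, so absolute uncertainties add in quadrature:
  (δm_1)² = 121;  (δm_2)² = 0.846
δm = √(122) = 11.0 g
m = 188 g.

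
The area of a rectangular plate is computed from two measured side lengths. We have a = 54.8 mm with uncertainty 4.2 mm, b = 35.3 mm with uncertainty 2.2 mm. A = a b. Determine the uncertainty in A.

191 mm^2

A is a product of powers, so relative uncertainties combine in quadrature:
  (1·δa/a)² = (1×0.0766)² = 0.00587;  (1·δb/b)² = (1×0.0623)² = 0.00388
δA/A = √(0.00976) = 0.0988
A = 1930 mm^2, so δA = 0.0988 × 1930 = 191 mm^2.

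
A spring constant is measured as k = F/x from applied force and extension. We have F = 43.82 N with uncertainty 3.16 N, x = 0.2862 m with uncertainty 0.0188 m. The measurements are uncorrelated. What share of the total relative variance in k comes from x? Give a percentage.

45.3%

(δk/k)² = (1·δF/F)² + (-1·δx/x)²
  F term: (1×0.0721)² = 0.00520
  x term: (-1×0.0657)² = 0.00431
Total = 0.00952. Share from x = 0.00431/0.00952 = 0.453.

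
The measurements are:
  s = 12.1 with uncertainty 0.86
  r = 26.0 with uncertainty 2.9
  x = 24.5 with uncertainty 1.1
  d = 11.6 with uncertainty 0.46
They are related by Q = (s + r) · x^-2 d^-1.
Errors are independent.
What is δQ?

Let u = s + r = 38.1. δu = √(δs² + δr²) = √(0.740 + 8.41) = 3.02, so δu/u = 0.0794.
Q is then a monomial in u, x, d:
δQ/Q = √((δu/u)² + (-2·δx/x)² + (-1·δd/d)²) = √(0.00630 + 0.00806 + 0.00157) = 0.126
Q = 0.00547, so δQ = 0.126 × 0.00547 = 0.000691.

0.000691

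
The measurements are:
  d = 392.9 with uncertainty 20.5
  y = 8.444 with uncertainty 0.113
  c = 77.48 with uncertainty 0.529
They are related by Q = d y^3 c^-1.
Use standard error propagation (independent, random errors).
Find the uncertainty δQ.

Each factor contributes (exponent × relative error)² to (δQ/Q)²:
  (1·δd/d)² = (1×0.0522)² = 0.00272;  (3·δy/y)² = (3×0.0134)² = 0.00161;  (-1·δc/c)² = (-1×0.00683)² = 4.66e-05
δQ/Q = √(0.00438) = 0.0662
Q = 3053, so δQ = 0.0662 × 3053 = 202.

202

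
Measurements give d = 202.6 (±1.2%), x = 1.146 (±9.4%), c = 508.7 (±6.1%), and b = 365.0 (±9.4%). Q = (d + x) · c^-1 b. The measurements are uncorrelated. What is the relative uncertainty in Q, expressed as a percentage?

11.3%

Let u = d + x = 203.7. δu = √(δd² + δx²) = √(5.91 + 0.0116) = 2.43, so δu/u = 0.0119.
Q is then a monomial in u, c, b:
δQ/Q = √((δu/u)² + (-1·δc/c)² + (1·δb/b)²) = √(0.000143 + 0.00372 + 0.00884) = 0.113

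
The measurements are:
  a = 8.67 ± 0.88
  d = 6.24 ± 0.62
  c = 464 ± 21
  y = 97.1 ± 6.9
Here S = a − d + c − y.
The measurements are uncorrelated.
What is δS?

22.1

For a sum/difference, combine absolute errors in quadrature:
  (δa)² = 0.774;  (δd)² = 0.384;  (δc)² = 441;  (δy)² = 47.6
δS = √(490) = 22.1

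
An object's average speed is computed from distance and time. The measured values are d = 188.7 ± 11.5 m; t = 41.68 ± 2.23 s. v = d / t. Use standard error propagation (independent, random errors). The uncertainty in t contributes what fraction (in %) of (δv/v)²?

(δv/v)² = (1·δd/d)² + (-1·δt/t)²
  d term: (1×0.0609)² = 0.00371
  t term: (-1×0.0535)² = 0.00286
Total = 0.00658. Share from t = 0.00286/0.00658 = 0.435.

43.5%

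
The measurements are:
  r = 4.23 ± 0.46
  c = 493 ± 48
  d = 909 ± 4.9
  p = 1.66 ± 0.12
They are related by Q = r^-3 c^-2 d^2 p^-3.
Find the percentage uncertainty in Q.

43.8%

Q is a product of powers, so relative uncertainties combine in quadrature:
  (-3·δr/r)² = (-3×0.109)² = 0.106;  (-2·δc/c)² = (-2×0.0974)² = 0.0379;  (2·δd/d)² = (2×0.00539)² = 0.000116;  (-3·δp/p)² = (-3×0.0723)² = 0.0470
δQ/Q = √(0.191) = 0.438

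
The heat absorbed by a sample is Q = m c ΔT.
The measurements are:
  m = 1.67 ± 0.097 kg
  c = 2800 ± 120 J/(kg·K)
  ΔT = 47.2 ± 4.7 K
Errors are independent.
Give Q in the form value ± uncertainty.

Since Q is a product/quotient, work with relative uncertainties:
  (1·δm/m)² = (1×0.0581)² = 0.00337;  (1·δc/c)² = (1×0.0429)² = 0.00184;  (1·δΔT/ΔT)² = (1×0.0996)² = 0.00992
δQ/Q = √(0.0151) = 0.123
Q = 2.21e+05 J, so δQ = 0.123 × 2.21e+05 = 27100 J.

(2.21 ± 0.271) × 10^5 J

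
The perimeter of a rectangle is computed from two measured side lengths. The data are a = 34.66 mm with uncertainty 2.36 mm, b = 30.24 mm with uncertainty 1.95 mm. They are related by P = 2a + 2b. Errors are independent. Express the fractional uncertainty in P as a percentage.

P is a linear combination, so absolute uncertainties add in quadrature:
  (2·δa)² = 22.3;  (2·δb)² = 15.2
δP = √(37.5) = 6.12 mm
P = 129.8 mm, so δP/P = 6.12/129.8 = 0.0472.

4.72%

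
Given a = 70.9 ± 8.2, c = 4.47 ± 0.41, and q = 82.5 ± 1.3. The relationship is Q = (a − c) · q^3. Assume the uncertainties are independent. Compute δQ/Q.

Let u = a − c = 66.4. δu = √(δa² + δc²) = √(67.2 + 0.168) = 8.21, so δu/u = 0.124.
Q is then a monomial in u, q:
δQ/Q = √((δu/u)² + (3·δq/q)²) = √(0.0153 + 0.00223) = 0.132

0.132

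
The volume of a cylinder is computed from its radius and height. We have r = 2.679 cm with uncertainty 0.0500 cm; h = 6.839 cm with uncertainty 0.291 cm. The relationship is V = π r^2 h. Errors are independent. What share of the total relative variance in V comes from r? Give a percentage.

(δV/V)² = (2·δr/r)² + (1·δh/h)²
  r term: (2×0.0187)² = 0.00139
  h term: (1×0.0426)² = 0.00181
Total = 0.00320. Share from r = 0.00139/0.00320 = 0.435.

43.5%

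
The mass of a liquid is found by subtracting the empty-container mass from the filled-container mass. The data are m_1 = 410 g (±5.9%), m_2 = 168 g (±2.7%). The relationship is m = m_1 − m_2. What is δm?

Each term contributes (cᵢ δxᵢ)² to (δm)²:
  (δm_1)² = 585;  (δm_2)² = 20.6
δm = √(606) = 24.6 g

24.6 g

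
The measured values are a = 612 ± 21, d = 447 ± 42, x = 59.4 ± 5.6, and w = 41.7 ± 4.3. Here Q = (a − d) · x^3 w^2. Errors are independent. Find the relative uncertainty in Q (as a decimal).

0.451

Let u = a − d = 165. δu = √(δa² + δd²) = √(441 + 1760) = 47.0, so δu/u = 0.285.
Q is then a monomial in u, x, w:
δQ/Q = √((δu/u)² + (3·δx/x)² + (2·δw/w)²) = √(0.0810 + 0.0800 + 0.0425) = 0.451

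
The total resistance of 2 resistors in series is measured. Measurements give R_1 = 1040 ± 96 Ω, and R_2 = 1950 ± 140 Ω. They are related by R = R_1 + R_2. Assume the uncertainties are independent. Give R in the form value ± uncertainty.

2990 ± 170 Ω

Each term contributes (cᵢ δxᵢ)² to (δR)²:
  (δR_1)² = 9220;  (δR_2)² = 19600
δR = √(28800) = 170 Ω
R = 2990 Ω.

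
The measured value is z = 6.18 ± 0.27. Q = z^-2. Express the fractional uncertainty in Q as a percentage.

Q ∝ z^-2, so δQ/Q = |-2| · δz/z = 2 × 0.0437 = 0.0874.

8.74%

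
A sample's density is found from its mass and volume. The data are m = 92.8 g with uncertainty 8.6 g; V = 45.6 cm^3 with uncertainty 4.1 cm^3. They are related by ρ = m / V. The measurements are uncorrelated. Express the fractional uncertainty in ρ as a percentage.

12.9%

Each factor contributes (exponent × relative error)² to (δρ/ρ)²:
  (1·δm/m)² = (1×0.0927)² = 0.00859;  (-1·δV/V)² = (-1×0.0899)² = 0.00808
δρ/ρ = √(0.0167) = 0.129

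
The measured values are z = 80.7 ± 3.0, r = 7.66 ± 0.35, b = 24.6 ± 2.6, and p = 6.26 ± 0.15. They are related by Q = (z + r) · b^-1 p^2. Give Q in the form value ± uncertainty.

Let u = z + r = 88.4. δu = √(δz² + δr²) = √(9.00 + 0.122) = 3.02, so δu/u = 0.0342.
Q is then a monomial in u, b, p:
δQ/Q = √((δu/u)² + (-1·δb/b)² + (2·δp/p)²) = √(0.00117 + 0.0112 + 0.00230) = 0.121
Q = 141, so δQ = 0.121 × 141 = 17.0.

141 ± 17.0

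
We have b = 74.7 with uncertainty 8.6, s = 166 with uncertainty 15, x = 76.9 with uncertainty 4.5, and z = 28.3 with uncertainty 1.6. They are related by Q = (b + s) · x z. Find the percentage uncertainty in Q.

10.9%

Let u = b + s = 241. δu = √(δb² + δs²) = √(74.0 + 225) = 17.3, so δu/u = 0.0718.
Q is then a monomial in u, x, z:
δQ/Q = √((δu/u)² + (1·δx/x)² + (1·δz/z)²) = √(0.00516 + 0.00342 + 0.00320) = 0.109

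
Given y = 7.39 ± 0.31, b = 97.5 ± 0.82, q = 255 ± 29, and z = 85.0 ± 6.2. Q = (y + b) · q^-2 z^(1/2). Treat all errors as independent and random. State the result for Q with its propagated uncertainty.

0.0149 ± 0.00343

Let u = y + b = 105. δu = √(δy² + δb²) = √(0.0961 + 0.672) = 0.877, so δu/u = 0.00836.
Q is then a monomial in u, q, z:
δQ/Q = √((δu/u)² + (-2·δq/q)² + (½·δz/z)²) = √(6.99e-05 + 0.0517 + 0.00133) = 0.231
Q = 0.0149, so δQ = 0.231 × 0.0149 = 0.00343.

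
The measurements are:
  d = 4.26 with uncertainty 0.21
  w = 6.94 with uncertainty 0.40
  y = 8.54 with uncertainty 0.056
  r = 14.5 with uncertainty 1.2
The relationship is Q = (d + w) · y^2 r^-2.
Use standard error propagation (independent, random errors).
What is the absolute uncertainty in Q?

0.664

Let u = d + w = 11.2. δu = √(δd² + δw²) = √(0.0441 + 0.160) = 0.452, so δu/u = 0.0403.
Q is then a monomial in u, y, r:
δQ/Q = √((δu/u)² + (2·δy/y)² + (-2·δr/r)²) = √(0.00163 + 0.000172 + 0.0274) = 0.171
Q = 3.89, so δQ = 0.171 × 3.89 = 0.664.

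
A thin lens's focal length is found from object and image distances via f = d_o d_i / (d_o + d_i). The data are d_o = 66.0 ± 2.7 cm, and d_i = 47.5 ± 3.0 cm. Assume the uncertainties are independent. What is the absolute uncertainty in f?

1.12 cm

∂f/∂d_o = (d_i/(d_o+d_i))² = 0.175;  ∂f/∂d_i = (d_o/(d_o+d_i))² = 0.338
δf = √((∂f/∂d_o · δd_o)² + (∂f/∂d_i · δd_i)²) = √(0.224 + 1.03) = 1.12 cm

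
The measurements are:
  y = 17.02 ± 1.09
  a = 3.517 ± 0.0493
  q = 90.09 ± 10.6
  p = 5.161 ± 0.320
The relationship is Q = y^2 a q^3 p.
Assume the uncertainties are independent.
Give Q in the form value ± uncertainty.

(3.845 ± 1.46) × 10^9

Products/powers → add relative errors in quadrature, weighted by exponent:
  (2·δy/y)² = (2×0.0640)² = 0.0164;  (1·δa/a)² = (1×0.0140)² = 0.000196;  (3·δq/q)² = (3×0.118)² = 0.125;  (1·δp/p)² = (1×0.0620)² = 0.00384
δQ/Q = √(0.145) = 0.381
Q = 3.845e+09, so δQ = 0.381 × 3.845e+09 = 1.46e+09.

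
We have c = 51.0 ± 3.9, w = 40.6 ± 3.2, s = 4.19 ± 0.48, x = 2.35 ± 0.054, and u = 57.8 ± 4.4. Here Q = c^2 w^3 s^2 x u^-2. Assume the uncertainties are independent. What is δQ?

Q is a product of powers, so relative uncertainties combine in quadrature:
  (2·δc/c)² = (2×0.0765)² = 0.0234;  (3·δw/w)² = (3×0.0788)² = 0.0559;  (2·δs/s)² = (2×0.115)² = 0.0525;  (1·δx/x)² = (1×0.0230)² = 0.000528;  (-2·δu/u)² = (-2×0.0761)² = 0.0232
δQ/Q = √(0.156) = 0.394
Q = 2.15e+06, so δQ = 0.394 × 2.15e+06 = 8.48e+05.

8.48e+05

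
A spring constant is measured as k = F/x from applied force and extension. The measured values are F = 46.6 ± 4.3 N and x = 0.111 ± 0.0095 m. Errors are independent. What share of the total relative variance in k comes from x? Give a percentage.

46.2%

(δk/k)² = (1·δF/F)² + (-1·δx/x)²
  F term: (1×0.0923)² = 0.00851
  x term: (-1×0.0856)² = 0.00732
Total = 0.0158. Share from x = 0.00732/0.0158 = 0.462.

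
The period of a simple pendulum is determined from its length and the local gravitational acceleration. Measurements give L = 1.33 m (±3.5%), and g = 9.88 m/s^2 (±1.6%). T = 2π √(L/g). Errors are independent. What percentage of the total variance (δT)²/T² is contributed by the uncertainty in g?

17.3%

(δT/T)² = (½·δL/L)² + (−½·δg/g)²
  L term: (0.5×0.0350)² = 0.000306
  g term: (-0.5×0.0160)² = 6.4e-05
Total = 0.000370. Share from g = 6.4e-05/0.000370 = 0.173.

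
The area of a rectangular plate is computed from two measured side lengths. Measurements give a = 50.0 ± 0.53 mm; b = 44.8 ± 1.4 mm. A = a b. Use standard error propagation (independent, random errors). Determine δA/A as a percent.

3.30%

Each factor contributes (exponent × relative error)² to (δA/A)²:
  (1·δa/a)² = (1×0.0106)² = 0.000112;  (1·δb/b)² = (1×0.0312)² = 0.000977
δA/A = √(0.00109) = 0.0330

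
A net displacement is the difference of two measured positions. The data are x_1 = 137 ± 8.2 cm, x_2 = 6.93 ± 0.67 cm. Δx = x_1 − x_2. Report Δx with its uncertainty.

Absolute uncertainties add in quadrature for a linear combination:
  (δx_1)² = 67.2;  (δx_2)² = 0.449
δΔx = √(67.7) = 8.23 cm
Δx = 130 cm.

130 ± 8.23 cm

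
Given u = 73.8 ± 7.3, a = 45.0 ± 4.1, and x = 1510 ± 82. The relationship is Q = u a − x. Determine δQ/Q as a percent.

Let p = u·a = 3320. δp/p = √((1·δu/u)² + (1·δa/a)²) = √(0.00978 + 0.00830) = 0.134, so δp = 447.
Q = p − x: δQ = √(δp² + δx²) = √(1.99e+05 + 6720) = 454
Q = 1810, so δQ/Q = 454/1810 = 0.251.

25.1%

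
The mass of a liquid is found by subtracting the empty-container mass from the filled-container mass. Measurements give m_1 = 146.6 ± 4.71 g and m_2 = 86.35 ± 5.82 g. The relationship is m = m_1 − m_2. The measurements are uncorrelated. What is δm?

Absolute uncertainties add in quadrature for a linear combination:
  (δm_1)² = 22.2;  (δm_2)² = 33.9
δm = √(56.1) = 7.49 g

7.49 g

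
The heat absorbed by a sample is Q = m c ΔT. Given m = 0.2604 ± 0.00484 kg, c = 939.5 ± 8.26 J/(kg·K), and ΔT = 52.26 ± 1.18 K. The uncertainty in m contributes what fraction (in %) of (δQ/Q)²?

37.0%

(δQ/Q)² = (1·δm/m)² + (1·δc/c)² + (1·δΔT/ΔT)²
  m term: (1×0.0186)² = 0.000345
  c term: (1×0.00879)² = 7.73e-05
  ΔT term: (1×0.0226)² = 0.000510
Total = 0.000933. Share from m = 0.000345/0.000933 = 0.370.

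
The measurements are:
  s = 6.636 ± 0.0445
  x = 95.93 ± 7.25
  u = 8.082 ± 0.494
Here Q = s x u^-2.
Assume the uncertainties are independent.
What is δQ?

Relative error in a monomial: (δQ/Q)² = Σ (nᵢ · δxᵢ/xᵢ)².
  (1·δs/s)² = (1×0.00671)² = 4.5e-05;  (1·δx/x)² = (1×0.0756)² = 0.00571;  (-2·δu/u)² = (-2×0.0611)² = 0.0149
δQ/Q = √(0.0207) = 0.144
Q = 9.746, so δQ = 0.144 × 9.746 = 1.40.

1.40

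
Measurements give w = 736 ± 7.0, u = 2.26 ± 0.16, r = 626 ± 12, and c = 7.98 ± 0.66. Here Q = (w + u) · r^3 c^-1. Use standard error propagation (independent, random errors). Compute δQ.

Let h = w + u = 738. δh = √(δw² + δu²) = √(49.0 + 0.0256) = 7.00, so δh/h = 0.00948.
Q is then a monomial in h, r, c:
δQ/Q = √((δh/h)² + (3·δr/r)² + (-1·δc/c)²) = √(9e-05 + 0.00331 + 0.00684) = 0.101
Q = 2.27e+10, so δQ = 0.101 × 2.27e+10 = 2.3e+09.

2.3e+09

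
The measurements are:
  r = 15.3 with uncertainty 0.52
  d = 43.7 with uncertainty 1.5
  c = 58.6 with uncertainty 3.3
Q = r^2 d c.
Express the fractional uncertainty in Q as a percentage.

Relative error in a monomial: (δQ/Q)² = Σ (nᵢ · δxᵢ/xᵢ)².
  (2·δr/r)² = (2×0.0340)² = 0.00462;  (1·δd/d)² = (1×0.0343)² = 0.00118;  (1·δc/c)² = (1×0.0563)² = 0.00317
δQ/Q = √(0.00897) = 0.0947

9.47%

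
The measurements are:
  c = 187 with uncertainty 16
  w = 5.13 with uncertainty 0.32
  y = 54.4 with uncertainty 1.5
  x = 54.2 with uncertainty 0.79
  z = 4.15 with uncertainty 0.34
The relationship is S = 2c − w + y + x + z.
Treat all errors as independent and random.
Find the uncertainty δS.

Each term contributes (cᵢ δxᵢ)² to (δS)²:
  (2·δc)² = 1020;  (δw)² = 0.102;  (δy)² = 2.25;  (δx)² = 0.624;  (δz)² = 0.116
δS = √(1030) = 32.0

32.0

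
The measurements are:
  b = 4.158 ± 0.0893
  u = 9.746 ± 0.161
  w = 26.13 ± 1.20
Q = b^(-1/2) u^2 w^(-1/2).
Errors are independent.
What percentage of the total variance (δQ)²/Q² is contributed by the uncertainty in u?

(δQ/Q)² = (−½·δb/b)² + (2·δu/u)² + (−½·δw/w)²
  b term: (-0.5×0.0215)² = 0.000115
  u term: (2×0.0165)² = 0.00109
  w term: (-0.5×0.0459)² = 0.000527
Total = 0.00173. Share from u = 0.00109/0.00173 = 0.629.

62.9%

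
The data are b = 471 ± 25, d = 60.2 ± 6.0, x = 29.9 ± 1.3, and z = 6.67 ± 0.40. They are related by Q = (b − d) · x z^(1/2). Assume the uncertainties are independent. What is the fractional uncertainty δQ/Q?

Let u = b − d = 411. δu = √(δb² + δd²) = √(625 + 36.0) = 25.7, so δu/u = 0.0626.
Q is then a monomial in u, x, z:
δQ/Q = √((δu/u)² + (1·δx/x)² + (½·δz/z)²) = √(0.00392 + 0.00189 + 0.000899) = 0.0819

0.0819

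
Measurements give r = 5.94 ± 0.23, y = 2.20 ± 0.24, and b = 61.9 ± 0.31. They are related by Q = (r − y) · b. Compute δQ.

20.6

Let u = r − y = 3.74. δu = √(δr² + δy²) = √(0.0529 + 0.0576) = 0.332, so δu/u = 0.0889.
Q is then a monomial in u, b:
δQ/Q = √((δu/u)² + (1·δb/b)²) = √(0.00790 + 2.51e-05) = 0.0890
Q = 232, so δQ = 0.0890 × 232 = 20.6.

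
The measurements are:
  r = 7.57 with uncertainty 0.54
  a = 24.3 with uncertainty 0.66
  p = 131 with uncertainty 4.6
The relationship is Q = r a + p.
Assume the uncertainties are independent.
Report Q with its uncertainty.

315 ± 14.8

Let w = r·a = 184. δw/w = √((1·δr/r)² + (1·δa/a)²) = √(0.00509 + 0.000738) = 0.0763, so δw = 14.0.
Q = w + p: δQ = √(δw² + δp²) = √(197 + 21.2) = 14.8
Q = 315.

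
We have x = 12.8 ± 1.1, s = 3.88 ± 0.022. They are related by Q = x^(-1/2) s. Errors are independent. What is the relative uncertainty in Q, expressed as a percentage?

Since Q is a product/quotient, work with relative uncertainties:
  (−½·δx/x)² = (-0.5×0.0859)² = 0.00185;  (1·δs/s)² = (1×0.00567)² = 3.22e-05
δQ/Q = √(0.00188) = 0.0433

4.33%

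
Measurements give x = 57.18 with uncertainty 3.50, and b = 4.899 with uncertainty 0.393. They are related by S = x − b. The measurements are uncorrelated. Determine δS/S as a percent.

S is a linear combination, so absolute uncertainties add in quadrature:
  (δx)² = 12.2;  (δb)² = 0.154
δS = √(12.4) = 3.52
S = 52.28, so δS/S = 3.52/52.28 = 0.0674.

6.74%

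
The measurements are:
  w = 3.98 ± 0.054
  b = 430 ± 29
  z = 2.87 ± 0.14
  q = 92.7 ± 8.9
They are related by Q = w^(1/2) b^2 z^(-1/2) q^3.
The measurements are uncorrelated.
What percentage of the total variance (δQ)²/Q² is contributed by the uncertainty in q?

81.5%

(δQ/Q)² = (½·δw/w)² + (2·δb/b)² + (−½·δz/z)² + (3·δq/q)²
  w term: (0.5×0.0136)² = 4.6e-05
  b term: (2×0.0674)² = 0.0182
  z term: (-0.5×0.0488)² = 0.000595
  q term: (3×0.0960)² = 0.0830
Total = 0.102. Share from q = 0.0830/0.102 = 0.815.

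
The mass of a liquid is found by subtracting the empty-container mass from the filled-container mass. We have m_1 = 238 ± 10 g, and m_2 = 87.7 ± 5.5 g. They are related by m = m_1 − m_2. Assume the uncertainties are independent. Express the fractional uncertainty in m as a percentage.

m is a linear combination, so absolute uncertainties add in quadrature:
  (δm_1)² = 100;  (δm_2)² = 30.2
δm = √(130) = 11.4 g
m = 150 g, so δm/m = 11.4/150 = 0.0759.

7.59%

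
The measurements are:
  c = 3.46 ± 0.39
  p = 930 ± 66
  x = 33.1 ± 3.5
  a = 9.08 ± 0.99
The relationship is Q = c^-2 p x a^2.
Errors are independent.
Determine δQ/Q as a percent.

For a monomial Q ∝ c^-2, p, x, a^2, fractional errors add in quadrature:
  (-2·δc/c)² = (-2×0.113)² = 0.0508;  (1·δp/p)² = (1×0.0710)² = 0.00504;  (1·δx/x)² = (1×0.106)² = 0.0112;  (2·δa/a)² = (2×0.109)² = 0.0476
δQ/Q = √(0.115) = 0.339

33.9%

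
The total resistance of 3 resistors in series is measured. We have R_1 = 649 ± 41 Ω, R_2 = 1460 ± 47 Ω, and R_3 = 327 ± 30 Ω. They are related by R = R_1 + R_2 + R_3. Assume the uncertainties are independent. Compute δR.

For a sum/difference, combine absolute errors in quadrature:
  (δR_1)² = 1680;  (δR_2)² = 2210;  (δR_3)² = 900
δR = √(4790) = 69.2 Ω

69.2 Ω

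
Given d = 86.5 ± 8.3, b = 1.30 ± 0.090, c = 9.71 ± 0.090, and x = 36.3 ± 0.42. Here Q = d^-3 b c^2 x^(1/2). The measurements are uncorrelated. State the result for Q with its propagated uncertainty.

Products/powers → add relative errors in quadrature, weighted by exponent:
  (-3·δd/d)² = (-3×0.0960)² = 0.0829;  (1·δb/b)² = (1×0.0692)² = 0.00479;  (2·δc/c)² = (2×0.00927)² = 0.000344;  (½·δx/x)² = (0.5×0.0116)² = 3.35e-05
δQ/Q = √(0.0880) = 0.297
Q = 0.00114, so δQ = 0.297 × 0.00114 = 0.000339.

0.00114 ± 0.000339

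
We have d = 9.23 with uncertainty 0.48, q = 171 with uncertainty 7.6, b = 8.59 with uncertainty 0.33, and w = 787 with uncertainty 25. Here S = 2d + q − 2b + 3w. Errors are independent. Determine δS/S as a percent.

Sums and differences: (δS)² = Σ (cᵢ δxᵢ)².
  (2·δd)² = 0.922;  (δq)² = 57.8;  (2·δb)² = 0.436;  (3·δw)² = 5620
δS = √(5680) = 75.4
S = 2530, so δS/S = 75.4/2530 = 0.0298.

2.98%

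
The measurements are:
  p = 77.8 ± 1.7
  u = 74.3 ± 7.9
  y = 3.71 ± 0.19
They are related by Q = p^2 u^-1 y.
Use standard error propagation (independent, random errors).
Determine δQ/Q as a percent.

Q is a product of powers, so relative uncertainties combine in quadrature:
  (2·δp/p)² = (2×0.0219)² = 0.00191;  (-1·δu/u)² = (-1×0.106)² = 0.0113;  (1·δy/y)² = (1×0.0512)² = 0.00262
δQ/Q = √(0.0158) = 0.126

12.6%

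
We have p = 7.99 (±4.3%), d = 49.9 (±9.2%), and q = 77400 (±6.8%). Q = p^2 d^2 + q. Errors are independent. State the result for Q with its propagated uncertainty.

(2.36 ± 0.327) × 10^5

Let w = p^2·d^2 = 1.59e+05. δw/w = √((2·δp/p)² + (2·δd/d)²) = √(0.00740 + 0.0339) = 0.203, so δw = 32300.
Q = w + q: δQ = √(δw² + δq²) = √(1.04e+09 + 2.77e+07) = 32700
Q = 2.36e+05.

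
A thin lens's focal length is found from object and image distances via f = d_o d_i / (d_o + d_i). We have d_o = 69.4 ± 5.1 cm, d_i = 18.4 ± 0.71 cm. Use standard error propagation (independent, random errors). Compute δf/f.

∂f/∂d_o = (d_i/(d_o+d_i))² = 0.0439;  ∂f/∂d_i = (d_o/(d_o+d_i))² = 0.625
δf = √((∂f/∂d_o · δd_o)² + (∂f/∂d_i · δd_i)²) = √(0.0502 + 0.197) = 0.497 cm
f = 14.5 cm, so δf/f = 0.497/14.5 = 0.0342.

0.0342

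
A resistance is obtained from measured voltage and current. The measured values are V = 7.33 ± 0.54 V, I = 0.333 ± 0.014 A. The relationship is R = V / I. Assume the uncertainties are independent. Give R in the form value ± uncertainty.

22.0 ± 1.87 Ω

Since R is a product/quotient, work with relative uncertainties:
  (1·δV/V)² = (1×0.0737)² = 0.00543;  (-1·δI/I)² = (-1×0.0420)² = 0.00177
δR/R = √(0.00719) = 0.0848
R = 22.0 Ω, so δR = 0.0848 × 22.0 = 1.87 Ω.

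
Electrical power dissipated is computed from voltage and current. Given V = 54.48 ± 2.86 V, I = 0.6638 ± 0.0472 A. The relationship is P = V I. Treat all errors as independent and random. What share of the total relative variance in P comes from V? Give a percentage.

35.3%

(δP/P)² = (1·δV/V)² + (1·δI/I)²
  V term: (1×0.0525)² = 0.00276
  I term: (1×0.0711)² = 0.00506
Total = 0.00781. Share from V = 0.00276/0.00781 = 0.353.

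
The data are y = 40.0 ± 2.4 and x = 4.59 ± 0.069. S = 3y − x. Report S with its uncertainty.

Each term contributes (cᵢ δxᵢ)² to (δS)²:
  (3·δy)² = 51.8;  (δx)² = 0.00476
δS = √(51.8) = 7.20
S = 115.

115 ± 7.20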